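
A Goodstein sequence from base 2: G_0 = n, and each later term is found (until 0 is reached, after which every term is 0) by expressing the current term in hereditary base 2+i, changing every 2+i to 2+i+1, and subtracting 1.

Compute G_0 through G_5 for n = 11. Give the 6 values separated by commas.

(0) 11|_2 = 2^(2 + 1) + 2 + 1 ↦ 3^(3 + 1) + 3 + 1|_3 = 85 ⇒ 84
(1) 84|_3 = 3^(3 + 1) + 3 ↦ 4^(4 + 1) + 4|_4 = 1028 ⇒ 1027
(2) 1027|_4 = 4^(4 + 1) + 3 ↦ 5^(5 + 1) + 3|_5 = 15628 ⇒ 15627
(3) 15627|_5 = 5^(5 + 1) + 2 ↦ 6^(6 + 1) + 2|_6 = 279938 ⇒ 279937
(4) 279937|_6 = 6^(6 + 1) + 1 ↦ 7^(7 + 1) + 1|_7 = 5764802 ⇒ 5764801

11, 84, 1027, 15627, 279937, 5764801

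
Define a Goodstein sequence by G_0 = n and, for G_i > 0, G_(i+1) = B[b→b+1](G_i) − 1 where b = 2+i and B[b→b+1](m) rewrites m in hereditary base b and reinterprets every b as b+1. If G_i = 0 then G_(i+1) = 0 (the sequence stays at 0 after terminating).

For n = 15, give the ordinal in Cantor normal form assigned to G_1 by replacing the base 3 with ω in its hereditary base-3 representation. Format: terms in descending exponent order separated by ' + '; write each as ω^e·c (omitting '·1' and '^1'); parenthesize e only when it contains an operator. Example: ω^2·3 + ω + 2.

ω^(ω + 1) + ω^ω + ω

[0] 15 ≡ 2^(2 + 1) + 2^2 + 2 + 1 (base 2). Lift 3: 112. −1: 111.
[1] 111 ≡ 3^(3 + 1) + 3^3 + 3 (base 3). Lift 4: 1284. −1: 1283.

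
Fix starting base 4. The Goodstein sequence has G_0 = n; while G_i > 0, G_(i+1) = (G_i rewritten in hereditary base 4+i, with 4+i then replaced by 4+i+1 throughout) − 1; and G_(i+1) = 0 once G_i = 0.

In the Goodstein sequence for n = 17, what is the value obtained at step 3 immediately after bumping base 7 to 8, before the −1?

[0] 17 ≡ 4^2 + 1 (base 4). Lift 5: 26. −1: 25.
[1] 25 ≡ 5^2 (base 5). Lift 6: 36. −1: 35.
[2] 35 ≡ 5·6 + 5 (base 6). Lift 7: 40. −1: 39.
[3] 39 ≡ 5·7 + 4 (base 7). Lift 8: 44. −1: 43.

44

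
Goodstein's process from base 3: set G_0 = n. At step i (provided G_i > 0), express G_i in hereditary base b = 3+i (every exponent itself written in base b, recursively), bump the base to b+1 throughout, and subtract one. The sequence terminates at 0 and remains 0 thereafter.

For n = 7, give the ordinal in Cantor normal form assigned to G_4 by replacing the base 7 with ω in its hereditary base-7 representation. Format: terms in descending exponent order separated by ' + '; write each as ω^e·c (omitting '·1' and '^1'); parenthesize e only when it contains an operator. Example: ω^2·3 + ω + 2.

ω + 2

G_0=7  [base 3] 2·3 + 1  →[3↦4]→  2·4 + 1 = 9  −1 ⇒ G_1=8
G_1=8  [base 4] 2·4  →[4↦5]→  2·5 = 10  −1 ⇒ G_2=9
G_2=9  [base 5] 5 + 4  →[5↦6]→  6 + 4 = 10  −1 ⇒ G_3=9
G_3=9  [base 6] 6 + 3  →[6↦7]→  7 + 3 = 10  −1 ⇒ G_4=9
G_4=9  [base 7] 7 + 2  →[7↦8]→  8 + 2 = 10  −1 ⇒ G_5=9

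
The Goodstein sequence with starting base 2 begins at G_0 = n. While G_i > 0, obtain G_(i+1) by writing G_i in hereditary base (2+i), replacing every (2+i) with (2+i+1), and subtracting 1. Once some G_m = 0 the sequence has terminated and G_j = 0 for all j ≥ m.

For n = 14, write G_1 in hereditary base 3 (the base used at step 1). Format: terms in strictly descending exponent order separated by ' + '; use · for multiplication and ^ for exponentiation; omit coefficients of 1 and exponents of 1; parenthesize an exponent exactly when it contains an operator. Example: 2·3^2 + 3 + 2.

3^(3 + 1) + 3^3 + 2

G_0 = 14. HB_2(14) = 2^(2 + 1) + 2^2 + 2. Bump = 111. G_1 = 110.
G_1 = 110. HB_3(110) = 3^(3 + 1) + 3^3 + 2. Bump = 1282. G_2 = 1281.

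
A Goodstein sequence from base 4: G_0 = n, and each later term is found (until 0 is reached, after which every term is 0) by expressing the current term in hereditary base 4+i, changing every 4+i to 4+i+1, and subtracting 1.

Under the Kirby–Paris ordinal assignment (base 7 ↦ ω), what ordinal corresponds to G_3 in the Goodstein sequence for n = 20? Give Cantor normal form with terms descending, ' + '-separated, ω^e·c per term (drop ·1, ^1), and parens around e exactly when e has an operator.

ω^2 + 2

base 4: 20 = 4^2 + 4; at 5: 5^2 + 5 = 30; next = 29
base 5: 29 = 5^2 + 4; at 6: 6^2 + 4 = 40; next = 39
base 6: 39 = 6^2 + 3; at 7: 7^2 + 3 = 52; next = 51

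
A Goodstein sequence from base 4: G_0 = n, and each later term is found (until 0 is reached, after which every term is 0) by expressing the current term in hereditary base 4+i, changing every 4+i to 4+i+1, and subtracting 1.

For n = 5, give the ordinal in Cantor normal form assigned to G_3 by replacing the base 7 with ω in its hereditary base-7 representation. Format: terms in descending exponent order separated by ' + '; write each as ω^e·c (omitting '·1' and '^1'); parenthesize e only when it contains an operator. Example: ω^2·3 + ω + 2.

4

step 0: 5 = 4 + 1; sub 5 for 4: 5 + 1; = 6; G_1 = 6−1 = 5
step 1: 5 = 5; sub 6 for 5: 6; = 6; G_2 = 6−1 = 5
step 2: 5 = 5; sub 7 for 6: 5; = 5; G_3 = 5−1 = 4
step 3: 4 = 4; sub 8 for 7: 4; = 4; G_4 = 4−1 = 3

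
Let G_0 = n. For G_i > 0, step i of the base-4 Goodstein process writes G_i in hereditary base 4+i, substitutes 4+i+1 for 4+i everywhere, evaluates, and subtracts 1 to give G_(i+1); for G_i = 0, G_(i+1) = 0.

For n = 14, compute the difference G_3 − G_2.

2

G_0=14  [base 4] 3·4 + 2  →[4↦5]→  3·5 + 2 = 17  −1 ⇒ G_1=16
G_1=16  [base 5] 3·5 + 1  →[5↦6]→  3·6 + 1 = 19  −1 ⇒ G_2=18
G_2=18  [base 6] 3·6  →[6↦7]→  3·7 = 21  −1 ⇒ G_3=20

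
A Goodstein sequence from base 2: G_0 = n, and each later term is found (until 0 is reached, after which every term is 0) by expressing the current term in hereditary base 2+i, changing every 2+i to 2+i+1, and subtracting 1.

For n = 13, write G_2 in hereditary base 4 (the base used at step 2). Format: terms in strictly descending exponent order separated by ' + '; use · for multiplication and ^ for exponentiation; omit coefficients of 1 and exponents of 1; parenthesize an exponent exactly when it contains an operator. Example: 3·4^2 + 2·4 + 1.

4^(4 + 1) + 3·4^3 + 3·4^2 + 3·4 + 3

13 —HB2→ 2^(2 + 1) + 2^2 + 1 —bump→ 3^(3 + 1) + 3^3 + 1 = 109 —(−1)→ 108
108 —HB3→ 3^(3 + 1) + 3^3 —bump→ 4^(4 + 1) + 4^4 = 1280 —(−1)→ 1279
1279 —HB4→ 4^(4 + 1) + 3·4^3 + 3·4^2 + 3·4 + 3 —bump→ 5^(5 + 1) + 3·5^3 + 3·5^2 + 3·5 + 3 = 16093 —(−1)→ 16092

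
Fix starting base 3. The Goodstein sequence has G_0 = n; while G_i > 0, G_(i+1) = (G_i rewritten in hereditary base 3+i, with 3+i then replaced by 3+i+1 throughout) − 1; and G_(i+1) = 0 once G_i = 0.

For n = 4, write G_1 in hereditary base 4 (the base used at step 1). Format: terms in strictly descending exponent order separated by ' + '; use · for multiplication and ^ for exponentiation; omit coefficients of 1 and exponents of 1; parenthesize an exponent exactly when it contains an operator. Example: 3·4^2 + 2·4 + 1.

4

step 0: 4 = 3 + 1; sub 4 for 3: 4 + 1; = 5; G_1 = 5−1 = 4
step 1: 4 = 4; sub 5 for 4: 5; = 5; G_2 = 5−1 = 4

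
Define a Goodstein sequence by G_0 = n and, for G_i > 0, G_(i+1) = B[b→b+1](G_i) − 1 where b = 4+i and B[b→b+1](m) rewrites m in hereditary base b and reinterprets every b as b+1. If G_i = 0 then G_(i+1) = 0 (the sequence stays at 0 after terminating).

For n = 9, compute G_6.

9 —HB4→ 2·4 + 1 —bump→ 2·5 + 1 = 11 —(−1)→ 10
10 —HB5→ 2·5 —bump→ 2·6 = 12 —(−1)→ 11
11 —HB6→ 6 + 5 —bump→ 7 + 5 = 12 —(−1)→ 11
11 —HB7→ 7 + 4 —bump→ 8 + 4 = 12 —(−1)→ 11
11 —HB8→ 8 + 3 —bump→ 9 + 3 = 12 —(−1)→ 11
11 —HB9→ 9 + 2 —bump→ 10 + 2 = 12 —(−1)→ 11
11 —HB10→ 10 + 1 —bump→ 11 + 1 = 12 —(−1)→ 11

11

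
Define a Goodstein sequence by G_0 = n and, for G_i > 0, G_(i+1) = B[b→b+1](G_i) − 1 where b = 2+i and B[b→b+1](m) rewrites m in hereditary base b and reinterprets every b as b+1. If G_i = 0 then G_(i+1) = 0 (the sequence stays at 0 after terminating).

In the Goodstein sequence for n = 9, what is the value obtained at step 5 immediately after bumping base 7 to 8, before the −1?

base 2: 9 = 2^(2 + 1) + 1; at 3: 3^(3 + 1) + 1 = 82; next = 81
base 3: 81 = 3^(3 + 1); at 4: 4^(4 + 1) = 1024; next = 1023
base 4: 1023 = 3·4^4 + 3·4^3 + 3·4^2 + 3·4 + 3; at 5: 3·5^5 + 3·5^3 + 3·5^2 + 3·5 + 3 = 9843; next = 9842
base 5: 9842 = 3·5^5 + 3·5^3 + 3·5^2 + 3·5 + 2; at 6: 3·6^6 + 3·6^3 + 3·6^2 + 3·6 + 2 = 140744; next = 140743
base 6: 140743 = 3·6^6 + 3·6^3 + 3·6^2 + 3·6 + 1; at 7: 3·7^7 + 3·7^3 + 3·7^2 + 3·7 + 1 = 2471827; next = 2471826
base 7: 2471826 = 3·7^7 + 3·7^3 + 3·7^2 + 3·7; at 8: 3·8^8 + 3·8^3 + 3·8^2 + 3·8 = 50333400; next = 50333399

50333400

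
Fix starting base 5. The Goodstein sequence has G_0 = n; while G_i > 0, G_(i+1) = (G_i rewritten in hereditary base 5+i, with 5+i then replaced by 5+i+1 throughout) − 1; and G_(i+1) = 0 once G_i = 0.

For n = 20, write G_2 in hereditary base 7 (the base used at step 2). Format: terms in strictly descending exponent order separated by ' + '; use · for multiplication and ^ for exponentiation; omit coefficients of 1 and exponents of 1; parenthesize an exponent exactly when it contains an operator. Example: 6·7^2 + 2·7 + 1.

20 —HB5→ 4·5 —bump→ 4·6 = 24 —(−1)→ 23
23 —HB6→ 3·6 + 5 —bump→ 3·7 + 5 = 26 —(−1)→ 25

3·7 + 4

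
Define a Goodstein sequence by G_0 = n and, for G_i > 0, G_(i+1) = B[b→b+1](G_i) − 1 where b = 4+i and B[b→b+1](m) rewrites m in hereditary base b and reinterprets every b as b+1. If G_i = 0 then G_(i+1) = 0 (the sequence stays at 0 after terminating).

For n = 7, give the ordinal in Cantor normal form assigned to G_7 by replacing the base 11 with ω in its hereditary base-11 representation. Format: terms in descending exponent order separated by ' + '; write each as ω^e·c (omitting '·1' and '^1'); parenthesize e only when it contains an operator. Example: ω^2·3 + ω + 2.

4

i=0: 7 = 4 + 3 (b=4); 4→5: 5 + 3 = 8; 8−1 = 7
i=1: 7 = 5 + 2 (b=5); 5→6: 6 + 2 = 8; 8−1 = 7
i=2: 7 = 6 + 1 (b=6); 6→7: 7 + 1 = 8; 8−1 = 7
i=3: 7 = 7 (b=7); 7→8: 8 = 8; 8−1 = 7
i=4: 7 = 7 (b=8); 8→9: 7 = 7; 7−1 = 6
i=5: 6 = 6 (b=9); 9→10: 6 = 6; 6−1 = 5
i=6: 5 = 5 (b=10); 10→11: 5 = 5; 5−1 = 4
i=7: 4 = 4 (b=11); 11→12: 4 = 4; 4−1 = 3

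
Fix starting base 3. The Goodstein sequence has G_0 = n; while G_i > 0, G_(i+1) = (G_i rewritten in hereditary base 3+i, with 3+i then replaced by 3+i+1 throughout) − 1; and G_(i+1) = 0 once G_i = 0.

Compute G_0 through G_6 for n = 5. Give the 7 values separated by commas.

5, 5, 5, 5, 4, 3, 2

i=0: 5 = 3 + 2 (b=3); 3→4: 4 + 2 = 6; 6−1 = 5
i=1: 5 = 4 + 1 (b=4); 4→5: 5 + 1 = 6; 6−1 = 5
i=2: 5 = 5 (b=5); 5→6: 6 = 6; 6−1 = 5
i=3: 5 = 5 (b=6); 6→7: 5 = 5; 5−1 = 4
i=4: 4 = 4 (b=7); 7→8: 4 = 4; 4−1 = 3
i=5: 3 = 3 (b=8); 8→9: 3 = 3; 3−1 = 2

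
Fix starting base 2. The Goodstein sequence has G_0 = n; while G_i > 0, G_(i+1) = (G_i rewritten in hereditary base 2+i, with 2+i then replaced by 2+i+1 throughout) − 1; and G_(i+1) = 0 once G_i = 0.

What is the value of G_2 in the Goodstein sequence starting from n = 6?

G_0=6  [base 2] 2^2 + 2  →[2↦3]→  3^3 + 3 = 30  −1 ⇒ G_1=29
G_1=29  [base 3] 3^3 + 2  →[3↦4]→  4^4 + 2 = 258  −1 ⇒ G_2=257
G_2=257  [base 4] 4^4 + 1  →[4↦5]→  5^5 + 1 = 3126  −1 ⇒ G_3=3125

257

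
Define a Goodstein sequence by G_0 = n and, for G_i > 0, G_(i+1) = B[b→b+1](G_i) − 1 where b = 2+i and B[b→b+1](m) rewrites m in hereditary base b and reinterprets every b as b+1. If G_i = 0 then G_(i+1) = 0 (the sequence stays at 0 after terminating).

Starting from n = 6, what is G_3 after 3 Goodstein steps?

3125

step 0: 6 = 2^2 + 2; sub 3 for 2: 3^3 + 3; = 30; G_1 = 30−1 = 29
step 1: 29 = 3^3 + 2; sub 4 for 3: 4^4 + 2; = 258; G_2 = 258−1 = 257
step 2: 257 = 4^4 + 1; sub 5 for 4: 5^5 + 1; = 3126; G_3 = 3126−1 = 3125
step 3: 3125 = 5^5; sub 6 for 5: 6^6; = 46656; G_4 = 46656−1 = 46655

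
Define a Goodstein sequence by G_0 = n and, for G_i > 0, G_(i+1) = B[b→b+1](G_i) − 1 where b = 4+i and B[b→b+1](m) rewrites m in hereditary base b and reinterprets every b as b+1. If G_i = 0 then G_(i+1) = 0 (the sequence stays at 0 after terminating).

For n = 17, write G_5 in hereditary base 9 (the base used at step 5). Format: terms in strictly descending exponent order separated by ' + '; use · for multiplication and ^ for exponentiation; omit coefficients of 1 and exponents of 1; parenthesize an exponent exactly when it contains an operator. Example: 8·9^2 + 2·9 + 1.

5·9 + 2

step 0: 17 = 4^2 + 1; sub 5 for 4: 5^2 + 1; = 26; G_1 = 26−1 = 25
step 1: 25 = 5^2; sub 6 for 5: 6^2; = 36; G_2 = 36−1 = 35
step 2: 35 = 5·6 + 5; sub 7 for 6: 5·7 + 5; = 40; G_3 = 40−1 = 39
step 3: 39 = 5·7 + 4; sub 8 for 7: 5·8 + 4; = 44; G_4 = 44−1 = 43
step 4: 43 = 5·8 + 3; sub 9 for 8: 5·9 + 3; = 48; G_5 = 48−1 = 47
step 5: 47 = 5·9 + 2; sub 10 for 9: 5·10 + 2; = 52; G_6 = 52−1 = 51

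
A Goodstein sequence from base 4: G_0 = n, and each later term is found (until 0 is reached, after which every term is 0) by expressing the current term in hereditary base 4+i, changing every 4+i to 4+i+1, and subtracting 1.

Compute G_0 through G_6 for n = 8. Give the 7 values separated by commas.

8, 9, 9, 9, 9, 9, 9

(0) 8|_4 = 2·4 ↦ 2·5|_5 = 10 ⇒ 9
(1) 9|_5 = 5 + 4 ↦ 6 + 4|_6 = 10 ⇒ 9
(2) 9|_6 = 6 + 3 ↦ 7 + 3|_7 = 10 ⇒ 9
(3) 9|_7 = 7 + 2 ↦ 8 + 2|_8 = 10 ⇒ 9
(4) 9|_8 = 8 + 1 ↦ 9 + 1|_9 = 10 ⇒ 9
(5) 9|_9 = 9 ↦ 10|_10 = 10 ⇒ 9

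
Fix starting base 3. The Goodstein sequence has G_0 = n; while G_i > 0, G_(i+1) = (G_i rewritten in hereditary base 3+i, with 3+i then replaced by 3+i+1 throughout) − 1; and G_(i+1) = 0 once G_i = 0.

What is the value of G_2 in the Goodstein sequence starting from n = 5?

5

i=0: 5 = 3 + 2 (b=3); 3→4: 4 + 2 = 6; 6−1 = 5
i=1: 5 = 4 + 1 (b=4); 4→5: 5 + 1 = 6; 6−1 = 5
i=2: 5 = 5 (b=5); 5→6: 6 = 6; 6−1 = 5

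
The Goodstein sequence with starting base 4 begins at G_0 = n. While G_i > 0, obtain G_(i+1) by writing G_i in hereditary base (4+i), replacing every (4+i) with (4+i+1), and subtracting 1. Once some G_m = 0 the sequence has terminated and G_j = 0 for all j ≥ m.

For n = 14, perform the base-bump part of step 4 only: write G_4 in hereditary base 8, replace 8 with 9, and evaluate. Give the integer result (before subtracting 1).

14 —HB4→ 3·4 + 2 —bump→ 3·5 + 2 = 17 —(−1)→ 16
16 —HB5→ 3·5 + 1 —bump→ 3·6 + 1 = 19 —(−1)→ 18
18 —HB6→ 3·6 —bump→ 3·7 = 21 —(−1)→ 20
20 —HB7→ 2·7 + 6 —bump→ 2·8 + 6 = 22 —(−1)→ 21

23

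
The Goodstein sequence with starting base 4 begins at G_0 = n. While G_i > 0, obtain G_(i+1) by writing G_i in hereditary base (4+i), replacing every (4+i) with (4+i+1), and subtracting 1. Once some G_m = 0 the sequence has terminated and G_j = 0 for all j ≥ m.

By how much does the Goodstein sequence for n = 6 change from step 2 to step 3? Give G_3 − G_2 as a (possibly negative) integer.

(0) 6|_4 = 4 + 2 ↦ 5 + 2|_5 = 7 ⇒ 6
(1) 6|_5 = 5 + 1 ↦ 6 + 1|_6 = 7 ⇒ 6
(2) 6|_6 = 6 ↦ 7|_7 = 7 ⇒ 6

0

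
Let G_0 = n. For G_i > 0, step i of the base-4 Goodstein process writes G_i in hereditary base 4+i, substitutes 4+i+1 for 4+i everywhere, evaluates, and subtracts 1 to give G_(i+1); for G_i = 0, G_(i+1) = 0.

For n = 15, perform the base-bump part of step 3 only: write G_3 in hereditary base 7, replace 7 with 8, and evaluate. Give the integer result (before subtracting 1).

24

[0] 15 ≡ 3·4 + 3 (base 4). Lift 5: 18. −1: 17.
[1] 17 ≡ 3·5 + 2 (base 5). Lift 6: 20. −1: 19.
[2] 19 ≡ 3·6 + 1 (base 6). Lift 7: 22. −1: 21.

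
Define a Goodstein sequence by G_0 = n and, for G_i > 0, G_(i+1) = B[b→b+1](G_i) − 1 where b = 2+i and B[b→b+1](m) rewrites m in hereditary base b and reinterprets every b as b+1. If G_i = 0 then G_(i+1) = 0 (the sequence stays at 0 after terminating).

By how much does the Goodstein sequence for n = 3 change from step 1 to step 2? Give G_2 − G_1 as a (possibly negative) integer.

0

[0] 3 ≡ 2 + 1 (base 2). Lift 3: 4. −1: 3.
[1] 3 ≡ 3 (base 3). Lift 4: 4. −1: 3.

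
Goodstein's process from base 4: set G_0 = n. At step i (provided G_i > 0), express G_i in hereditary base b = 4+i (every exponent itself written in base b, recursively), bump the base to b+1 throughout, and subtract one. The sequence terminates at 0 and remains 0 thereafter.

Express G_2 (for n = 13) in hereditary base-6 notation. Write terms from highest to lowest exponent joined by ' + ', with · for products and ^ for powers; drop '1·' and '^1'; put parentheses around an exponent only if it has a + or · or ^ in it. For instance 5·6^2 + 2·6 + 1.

2·6 + 5

G_0 = 13. HB_4(13) = 3·4 + 1. Bump = 16. G_1 = 15.
G_1 = 15. HB_5(15) = 3·5. Bump = 18. G_2 = 17.
G_2 = 17. HB_6(17) = 2·6 + 5. Bump = 19. G_3 = 18.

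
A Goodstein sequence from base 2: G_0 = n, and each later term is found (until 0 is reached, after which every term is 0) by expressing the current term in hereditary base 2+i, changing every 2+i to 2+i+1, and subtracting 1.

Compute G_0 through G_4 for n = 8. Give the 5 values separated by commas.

8, 80, 553, 6310, 93395

8 —HB2→ 2^(2 + 1) —bump→ 3^(3 + 1) = 81 —(−1)→ 80
80 —HB3→ 2·3^3 + 2·3^2 + 2·3 + 2 —bump→ 2·4^4 + 2·4^2 + 2·4 + 2 = 554 —(−1)→ 553
553 —HB4→ 2·4^4 + 2·4^2 + 2·4 + 1 —bump→ 2·5^5 + 2·5^2 + 2·5 + 1 = 6311 —(−1)→ 6310
6310 —HB5→ 2·5^5 + 2·5^2 + 2·5 —bump→ 2·6^6 + 2·6^2 + 2·6 = 93396 —(−1)→ 93395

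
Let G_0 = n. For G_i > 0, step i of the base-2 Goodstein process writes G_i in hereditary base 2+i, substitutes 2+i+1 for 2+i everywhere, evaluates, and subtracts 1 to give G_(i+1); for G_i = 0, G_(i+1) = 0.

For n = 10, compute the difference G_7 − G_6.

10 —HB2→ 2^(2 + 1) + 2 —bump→ 3^(3 + 1) + 3 = 84 —(−1)→ 83
83 —HB3→ 3^(3 + 1) + 2 —bump→ 4^(4 + 1) + 2 = 1026 —(−1)→ 1025
1025 —HB4→ 4^(4 + 1) + 1 —bump→ 5^(5 + 1) + 1 = 15626 —(−1)→ 15625
15625 —HB5→ 5^(5 + 1) —bump→ 6^(6 + 1) = 279936 —(−1)→ 279935
279935 —HB6→ 5·6^6 + 5·6^5 + 5·6^4 + 5·6^3 + 5·6^2 + 5·6 + 5 —bump→ 5·7^7 + 5·7^5 + 5·7^4 + 5·7^3 + 5·7^2 + 5·7 + 5 = 4215755 —(−1)→ 4215754
4215754 —HB7→ 5·7^7 + 5·7^5 + 5·7^4 + 5·7^3 + 5·7^2 + 5·7 + 4 —bump→ 5·8^8 + 5·8^5 + 5·8^4 + 5·8^3 + 5·8^2 + 5·8 + 4 = 84073324 —(−1)→ 84073323
84073323 —HB8→ 5·8^8 + 5·8^5 + 5·8^4 + 5·8^3 + 5·8^2 + 5·8 + 3 —bump→ 5·9^9 + 5·9^5 + 5·9^4 + 5·9^3 + 5·9^2 + 5·9 + 3 = 1937434593 —(−1)→ 1937434592

1853361269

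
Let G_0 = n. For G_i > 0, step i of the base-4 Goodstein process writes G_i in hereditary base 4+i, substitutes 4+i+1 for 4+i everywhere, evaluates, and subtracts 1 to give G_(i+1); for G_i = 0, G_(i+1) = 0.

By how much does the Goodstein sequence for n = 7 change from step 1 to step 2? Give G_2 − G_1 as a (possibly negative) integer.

7 —HB4→ 4 + 3 —bump→ 5 + 3 = 8 —(−1)→ 7
7 —HB5→ 5 + 2 —bump→ 6 + 2 = 8 —(−1)→ 7

0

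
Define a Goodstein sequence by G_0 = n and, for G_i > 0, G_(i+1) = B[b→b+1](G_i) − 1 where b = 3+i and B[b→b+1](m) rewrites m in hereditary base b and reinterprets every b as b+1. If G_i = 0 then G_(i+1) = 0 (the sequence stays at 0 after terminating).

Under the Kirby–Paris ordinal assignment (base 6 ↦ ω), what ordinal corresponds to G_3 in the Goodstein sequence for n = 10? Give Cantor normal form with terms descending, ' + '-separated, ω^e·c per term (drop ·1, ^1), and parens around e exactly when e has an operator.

ω·4 + 3

i=0: 10 = 3^2 + 1 (b=3); 3→4: 4^2 + 1 = 17; 17−1 = 16
i=1: 16 = 4^2 (b=4); 4→5: 5^2 = 25; 25−1 = 24
i=2: 24 = 4·5 + 4 (b=5); 5→6: 4·6 + 4 = 28; 28−1 = 27
i=3: 27 = 4·6 + 3 (b=6); 6→7: 4·7 + 3 = 31; 31−1 = 30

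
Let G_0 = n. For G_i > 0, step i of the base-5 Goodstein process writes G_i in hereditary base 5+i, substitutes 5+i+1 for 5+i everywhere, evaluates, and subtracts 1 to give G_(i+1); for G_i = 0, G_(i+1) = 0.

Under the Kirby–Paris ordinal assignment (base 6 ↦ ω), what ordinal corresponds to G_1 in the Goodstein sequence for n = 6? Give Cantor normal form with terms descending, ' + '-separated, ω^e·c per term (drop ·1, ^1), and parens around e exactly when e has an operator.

step 0: 6 = 5 + 1; sub 6 for 5: 6 + 1; = 7; G_1 = 7−1 = 6
step 1: 6 = 6; sub 7 for 6: 7; = 7; G_2 = 7−1 = 6

ω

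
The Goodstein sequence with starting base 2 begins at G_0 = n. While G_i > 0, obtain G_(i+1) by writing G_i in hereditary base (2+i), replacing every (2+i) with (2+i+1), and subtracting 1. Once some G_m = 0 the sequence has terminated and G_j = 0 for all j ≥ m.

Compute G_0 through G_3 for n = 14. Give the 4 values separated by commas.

14, 110, 1281, 18750

G_0 = 14. HB_2(14) = 2^(2 + 1) + 2^2 + 2. Bump = 111. G_1 = 110.
G_1 = 110. HB_3(110) = 3^(3 + 1) + 3^3 + 2. Bump = 1282. G_2 = 1281.
G_2 = 1281. HB_4(1281) = 4^(4 + 1) + 4^4 + 1. Bump = 18751. G_3 = 18750.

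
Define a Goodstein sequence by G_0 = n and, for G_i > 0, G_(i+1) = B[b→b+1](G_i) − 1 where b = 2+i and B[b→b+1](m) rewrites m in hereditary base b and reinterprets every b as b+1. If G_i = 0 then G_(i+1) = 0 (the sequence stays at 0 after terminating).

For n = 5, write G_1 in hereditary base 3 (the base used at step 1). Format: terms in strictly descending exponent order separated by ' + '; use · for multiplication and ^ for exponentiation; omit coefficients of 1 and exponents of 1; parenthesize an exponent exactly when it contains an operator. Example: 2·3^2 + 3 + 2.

5 —HB2→ 2^2 + 1 —bump→ 3^3 + 1 = 28 —(−1)→ 27
27 —HB3→ 3^3 —bump→ 4^4 = 256 —(−1)→ 255

3^3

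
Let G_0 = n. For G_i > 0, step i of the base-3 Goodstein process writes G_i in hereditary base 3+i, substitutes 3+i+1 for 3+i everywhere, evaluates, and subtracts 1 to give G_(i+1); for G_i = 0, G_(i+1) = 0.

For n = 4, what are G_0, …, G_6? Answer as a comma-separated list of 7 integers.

4 —HB3→ 3 + 1 —bump→ 4 + 1 = 5 —(−1)→ 4
4 —HB4→ 4 —bump→ 5 = 5 —(−1)→ 4
4 —HB5→ 4 —bump→ 4 = 4 —(−1)→ 3
3 —HB6→ 3 —bump→ 3 = 3 —(−1)→ 2
2 —HB7→ 2 —bump→ 2 = 2 —(−1)→ 1
1 —HB8→ 1 —bump→ 1 = 1 —(−1)→ 0

4, 4, 4, 3, 2, 1, 0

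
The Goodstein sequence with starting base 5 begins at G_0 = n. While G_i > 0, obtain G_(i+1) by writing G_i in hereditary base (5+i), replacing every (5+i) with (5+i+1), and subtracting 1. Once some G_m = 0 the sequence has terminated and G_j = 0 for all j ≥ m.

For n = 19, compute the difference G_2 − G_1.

G_0 = 19. HB_5(19) = 3·5 + 4. Bump = 22. G_1 = 21.
G_1 = 21. HB_6(21) = 3·6 + 3. Bump = 24. G_2 = 23.

2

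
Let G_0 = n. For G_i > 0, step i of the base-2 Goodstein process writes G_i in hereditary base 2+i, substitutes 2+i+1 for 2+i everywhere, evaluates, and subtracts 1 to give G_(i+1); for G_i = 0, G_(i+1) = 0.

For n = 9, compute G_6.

step 0: 9 = 2^(2 + 1) + 1; sub 3 for 2: 3^(3 + 1) + 1; = 82; G_1 = 82−1 = 81
step 1: 81 = 3^(3 + 1); sub 4 for 3: 4^(4 + 1); = 1024; G_2 = 1024−1 = 1023
step 2: 1023 = 3·4^4 + 3·4^3 + 3·4^2 + 3·4 + 3; sub 5 for 4: 3·5^5 + 3·5^3 + 3·5^2 + 3·5 + 3; = 9843; G_3 = 9843−1 = 9842
step 3: 9842 = 3·5^5 + 3·5^3 + 3·5^2 + 3·5 + 2; sub 6 for 5: 3·6^6 + 3·6^3 + 3·6^2 + 3·6 + 2; = 140744; G_4 = 140744−1 = 140743
step 4: 140743 = 3·6^6 + 3·6^3 + 3·6^2 + 3·6 + 1; sub 7 for 6: 3·7^7 + 3·7^3 + 3·7^2 + 3·7 + 1; = 2471827; G_5 = 2471827−1 = 2471826
step 5: 2471826 = 3·7^7 + 3·7^3 + 3·7^2 + 3·7; sub 8 for 7: 3·8^8 + 3·8^3 + 3·8^2 + 3·8; = 50333400; G_6 = 50333400−1 = 50333399
step 6: 50333399 = 3·8^8 + 3·8^3 + 3·8^2 + 2·8 + 7; sub 9 for 8: 3·9^9 + 3·9^3 + 3·9^2 + 2·9 + 7; = 1162263922; G_7 = 1162263922−1 = 1162263921

50333399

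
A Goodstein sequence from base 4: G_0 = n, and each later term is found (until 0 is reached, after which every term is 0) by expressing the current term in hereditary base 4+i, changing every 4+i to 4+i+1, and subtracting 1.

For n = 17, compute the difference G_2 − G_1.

10

(0) 17|_4 = 4^2 + 1 ↦ 5^2 + 1|_5 = 26 ⇒ 25
(1) 25|_5 = 5^2 ↦ 6^2|_6 = 36 ⇒ 35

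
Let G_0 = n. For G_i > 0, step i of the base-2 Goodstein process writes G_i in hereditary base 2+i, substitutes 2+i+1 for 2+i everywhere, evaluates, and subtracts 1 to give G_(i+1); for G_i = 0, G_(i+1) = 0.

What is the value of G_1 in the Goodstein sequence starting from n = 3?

3

i=0: 3 = 2 + 1 (b=2); 2→3: 3 + 1 = 4; 4−1 = 3
i=1: 3 = 3 (b=3); 3→4: 4 = 4; 4−1 = 3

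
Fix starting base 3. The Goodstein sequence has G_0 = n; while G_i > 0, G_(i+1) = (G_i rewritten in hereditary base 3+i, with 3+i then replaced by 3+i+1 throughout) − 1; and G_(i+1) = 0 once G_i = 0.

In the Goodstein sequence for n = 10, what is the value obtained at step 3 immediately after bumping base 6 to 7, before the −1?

31

step 0: 10 = 3^2 + 1; sub 4 for 3: 4^2 + 1; = 17; G_1 = 17−1 = 16
step 1: 16 = 4^2; sub 5 for 4: 5^2; = 25; G_2 = 25−1 = 24
step 2: 24 = 4·5 + 4; sub 6 for 5: 4·6 + 4; = 28; G_3 = 28−1 = 27
step 3: 27 = 4·6 + 3; sub 7 for 6: 4·7 + 3; = 31; G_4 = 31−1 = 30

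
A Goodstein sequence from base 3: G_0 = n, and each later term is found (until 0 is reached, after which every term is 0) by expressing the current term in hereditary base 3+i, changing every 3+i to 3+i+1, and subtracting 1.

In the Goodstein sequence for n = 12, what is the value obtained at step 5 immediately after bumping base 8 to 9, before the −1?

12 —HB3→ 3^2 + 3 —bump→ 4^2 + 4 = 20 —(−1)→ 19
19 —HB4→ 4^2 + 3 —bump→ 5^2 + 3 = 28 —(−1)→ 27
27 —HB5→ 5^2 + 2 —bump→ 6^2 + 2 = 38 —(−1)→ 37
37 —HB6→ 6^2 + 1 —bump→ 7^2 + 1 = 50 —(−1)→ 49
49 —HB7→ 7^2 —bump→ 8^2 = 64 —(−1)→ 63

70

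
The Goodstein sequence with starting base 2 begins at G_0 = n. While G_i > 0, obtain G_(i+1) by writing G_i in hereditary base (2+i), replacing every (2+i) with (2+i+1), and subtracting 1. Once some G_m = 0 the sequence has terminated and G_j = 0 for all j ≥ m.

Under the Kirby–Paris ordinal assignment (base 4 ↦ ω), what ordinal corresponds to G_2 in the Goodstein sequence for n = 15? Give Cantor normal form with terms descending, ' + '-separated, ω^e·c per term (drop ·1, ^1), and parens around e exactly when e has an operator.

ω^(ω + 1) + ω^ω + 3

G_0 = 15. HB_2(15) = 2^(2 + 1) + 2^2 + 2 + 1. Bump = 112. G_1 = 111.
G_1 = 111. HB_3(111) = 3^(3 + 1) + 3^3 + 3. Bump = 1284. G_2 = 1283.
G_2 = 1283. HB_4(1283) = 4^(4 + 1) + 4^4 + 3. Bump = 18753. G_3 = 18752.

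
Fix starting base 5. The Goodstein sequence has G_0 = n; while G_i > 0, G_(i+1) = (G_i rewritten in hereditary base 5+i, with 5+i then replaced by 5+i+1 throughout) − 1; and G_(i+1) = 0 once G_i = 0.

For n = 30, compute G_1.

41

[0] 30 ≡ 5^2 + 5 (base 5). Lift 6: 42. −1: 41.
[1] 41 ≡ 6^2 + 5 (base 6). Lift 7: 54. −1: 53.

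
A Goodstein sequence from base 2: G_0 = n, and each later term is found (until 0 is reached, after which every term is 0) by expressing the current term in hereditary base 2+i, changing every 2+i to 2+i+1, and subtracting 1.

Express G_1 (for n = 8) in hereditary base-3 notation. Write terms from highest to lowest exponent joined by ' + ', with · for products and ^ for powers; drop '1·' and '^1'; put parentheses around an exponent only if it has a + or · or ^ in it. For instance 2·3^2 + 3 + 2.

(0) 8|_2 = 2^(2 + 1) ↦ 3^(3 + 1)|_3 = 81 ⇒ 80
(1) 80|_3 = 2·3^3 + 2·3^2 + 2·3 + 2 ↦ 2·4^4 + 2·4^2 + 2·4 + 2|_4 = 554 ⇒ 553

2·3^3 + 2·3^2 + 2·3 + 2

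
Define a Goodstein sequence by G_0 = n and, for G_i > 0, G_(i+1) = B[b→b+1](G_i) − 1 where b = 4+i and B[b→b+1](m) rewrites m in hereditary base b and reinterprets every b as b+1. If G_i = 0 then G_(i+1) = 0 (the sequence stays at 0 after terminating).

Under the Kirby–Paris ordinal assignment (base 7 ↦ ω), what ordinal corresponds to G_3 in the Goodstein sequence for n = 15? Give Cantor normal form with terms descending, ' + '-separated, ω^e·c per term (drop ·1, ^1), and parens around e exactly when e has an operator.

ω·3

(0) 15|_4 = 3·4 + 3 ↦ 3·5 + 3|_5 = 18 ⇒ 17
(1) 17|_5 = 3·5 + 2 ↦ 3·6 + 2|_6 = 20 ⇒ 19
(2) 19|_6 = 3·6 + 1 ↦ 3·7 + 1|_7 = 22 ⇒ 21
(3) 21|_7 = 3·7 ↦ 3·8|_8 = 24 ⇒ 23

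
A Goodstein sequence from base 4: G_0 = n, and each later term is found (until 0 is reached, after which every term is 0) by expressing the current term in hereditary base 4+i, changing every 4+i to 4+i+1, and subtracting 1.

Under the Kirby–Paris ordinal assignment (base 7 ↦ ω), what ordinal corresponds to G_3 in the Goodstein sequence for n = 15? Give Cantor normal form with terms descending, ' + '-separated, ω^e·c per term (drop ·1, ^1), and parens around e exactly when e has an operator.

ω·3

G_0 = 15. HB_4(15) = 3·4 + 3. Bump = 18. G_1 = 17.
G_1 = 17. HB_5(17) = 3·5 + 2. Bump = 20. G_2 = 19.
G_2 = 19. HB_6(19) = 3·6 + 1. Bump = 22. G_3 = 21.
G_3 = 21. HB_7(21) = 3·7. Bump = 24. G_4 = 23.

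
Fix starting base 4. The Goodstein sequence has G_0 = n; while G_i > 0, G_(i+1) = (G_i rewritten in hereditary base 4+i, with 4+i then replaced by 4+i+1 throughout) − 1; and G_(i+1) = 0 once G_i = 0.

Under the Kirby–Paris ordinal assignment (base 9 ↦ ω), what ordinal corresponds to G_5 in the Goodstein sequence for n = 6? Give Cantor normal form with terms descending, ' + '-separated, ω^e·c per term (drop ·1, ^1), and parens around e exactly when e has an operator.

(0) 6|_4 = 4 + 2 ↦ 5 + 2|_5 = 7 ⇒ 6
(1) 6|_5 = 5 + 1 ↦ 6 + 1|_6 = 7 ⇒ 6
(2) 6|_6 = 6 ↦ 7|_7 = 7 ⇒ 6
(3) 6|_7 = 6 ↦ 6|_8 = 6 ⇒ 5
(4) 5|_8 = 5 ↦ 5|_9 = 5 ⇒ 4
(5) 4|_9 = 4 ↦ 4|_10 = 4 ⇒ 3

4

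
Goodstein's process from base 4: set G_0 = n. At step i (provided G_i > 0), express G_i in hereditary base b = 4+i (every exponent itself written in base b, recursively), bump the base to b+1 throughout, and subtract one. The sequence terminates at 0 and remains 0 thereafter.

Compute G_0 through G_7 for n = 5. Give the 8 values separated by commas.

base 4: 5 = 4 + 1; at 5: 5 + 1 = 6; next = 5
base 5: 5 = 5; at 6: 6 = 6; next = 5
base 6: 5 = 5; at 7: 5 = 5; next = 4
base 7: 4 = 4; at 8: 4 = 4; next = 3
base 8: 3 = 3; at 9: 3 = 3; next = 2
base 9: 2 = 2; at 10: 2 = 2; next = 1
base 10: 1 = 1; at 11: 1 = 1; next = 0

5, 5, 5, 4, 3, 2, 1, 0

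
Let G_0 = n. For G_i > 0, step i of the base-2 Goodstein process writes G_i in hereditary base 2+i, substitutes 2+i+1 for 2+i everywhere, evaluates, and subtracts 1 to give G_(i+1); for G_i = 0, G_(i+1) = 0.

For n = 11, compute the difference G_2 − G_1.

943

G_0=11  [base 2] 2^(2 + 1) + 2 + 1  →[2↦3]→  3^(3 + 1) + 3 + 1 = 85  −1 ⇒ G_1=84
G_1=84  [base 3] 3^(3 + 1) + 3  →[3↦4]→  4^(4 + 1) + 4 = 1028  −1 ⇒ G_2=1027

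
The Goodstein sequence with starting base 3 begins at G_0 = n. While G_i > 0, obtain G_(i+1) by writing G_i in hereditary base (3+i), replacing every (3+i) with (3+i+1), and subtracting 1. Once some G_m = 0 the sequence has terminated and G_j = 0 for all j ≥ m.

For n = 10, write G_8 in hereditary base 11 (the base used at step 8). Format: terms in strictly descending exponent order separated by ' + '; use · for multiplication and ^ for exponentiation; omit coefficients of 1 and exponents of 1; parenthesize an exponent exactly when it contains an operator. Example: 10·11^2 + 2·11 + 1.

G_0=10  [base 3] 3^2 + 1  →[3↦4]→  4^2 + 1 = 17  −1 ⇒ G_1=16
G_1=16  [base 4] 4^2  →[4↦5]→  5^2 = 25  −1 ⇒ G_2=24
G_2=24  [base 5] 4·5 + 4  →[5↦6]→  4·6 + 4 = 28  −1 ⇒ G_3=27
G_3=27  [base 6] 4·6 + 3  →[6↦7]→  4·7 + 3 = 31  −1 ⇒ G_4=30
G_4=30  [base 7] 4·7 + 2  →[7↦8]→  4·8 + 2 = 34  −1 ⇒ G_5=33
G_5=33  [base 8] 4·8 + 1  →[8↦9]→  4·9 + 1 = 37  −1 ⇒ G_6=36
G_6=36  [base 9] 4·9  →[9↦10]→  4·10 = 40  −1 ⇒ G_7=39
G_7=39  [base 10] 3·10 + 9  →[10↦11]→  3·11 + 9 = 42  −1 ⇒ G_8=41
G_8=41  [base 11] 3·11 + 8  →[11↦12]→  3·12 + 8 = 44  −1 ⇒ G_9=43

3·11 + 8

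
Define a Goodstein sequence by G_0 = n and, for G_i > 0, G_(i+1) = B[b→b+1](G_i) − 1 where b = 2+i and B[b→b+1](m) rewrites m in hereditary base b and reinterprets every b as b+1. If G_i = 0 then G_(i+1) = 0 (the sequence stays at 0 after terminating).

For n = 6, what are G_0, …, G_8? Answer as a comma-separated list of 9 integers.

6 —HB2→ 2^2 + 2 —bump→ 3^3 + 3 = 30 —(−1)→ 29
29 —HB3→ 3^3 + 2 —bump→ 4^4 + 2 = 258 —(−1)→ 257
257 —HB4→ 4^4 + 1 —bump→ 5^5 + 1 = 3126 —(−1)→ 3125
3125 —HB5→ 5^5 —bump→ 6^6 = 46656 —(−1)→ 46655
46655 —HB6→ 5·6^5 + 5·6^4 + 5·6^3 + 5·6^2 + 5·6 + 5 —bump→ 5·7^5 + 5·7^4 + 5·7^3 + 5·7^2 + 5·7 + 5 = 98040 —(−1)→ 98039
98039 —HB7→ 5·7^5 + 5·7^4 + 5·7^3 + 5·7^2 + 5·7 + 4 —bump→ 5·8^5 + 5·8^4 + 5·8^3 + 5·8^2 + 5·8 + 4 = 187244 —(−1)→ 187243
187243 —HB8→ 5·8^5 + 5·8^4 + 5·8^3 + 5·8^2 + 5·8 + 3 —bump→ 5·9^5 + 5·9^4 + 5·9^3 + 5·9^2 + 5·9 + 3 = 332148 —(−1)→ 332147
332147 —HB9→ 5·9^5 + 5·9^4 + 5·9^3 + 5·9^2 + 5·9 + 2 —bump→ 5·10^5 + 5·10^4 + 5·10^3 + 5·10^2 + 5·10 + 2 = 555552 —(−1)→ 555551

6, 29, 257, 3125, 46655, 98039, 187243, 332147, 555551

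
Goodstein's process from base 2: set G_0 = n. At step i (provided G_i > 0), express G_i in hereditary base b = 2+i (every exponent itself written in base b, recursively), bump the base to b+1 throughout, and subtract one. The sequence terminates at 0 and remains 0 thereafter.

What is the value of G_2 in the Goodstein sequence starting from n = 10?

1025

G_0=10  [base 2] 2^(2 + 1) + 2  →[2↦3]→  3^(3 + 1) + 3 = 84  −1 ⇒ G_1=83
G_1=83  [base 3] 3^(3 + 1) + 2  →[3↦4]→  4^(4 + 1) + 2 = 1026  −1 ⇒ G_2=1025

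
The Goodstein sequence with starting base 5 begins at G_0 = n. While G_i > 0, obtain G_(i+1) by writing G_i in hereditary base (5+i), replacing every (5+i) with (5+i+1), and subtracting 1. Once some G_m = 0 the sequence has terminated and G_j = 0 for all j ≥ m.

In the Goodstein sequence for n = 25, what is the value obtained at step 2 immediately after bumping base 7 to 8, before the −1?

i=0: 25 = 5^2 (b=5); 5→6: 6^2 = 36; 36−1 = 35
i=1: 35 = 5·6 + 5 (b=6); 6→7: 5·7 + 5 = 40; 40−1 = 39

44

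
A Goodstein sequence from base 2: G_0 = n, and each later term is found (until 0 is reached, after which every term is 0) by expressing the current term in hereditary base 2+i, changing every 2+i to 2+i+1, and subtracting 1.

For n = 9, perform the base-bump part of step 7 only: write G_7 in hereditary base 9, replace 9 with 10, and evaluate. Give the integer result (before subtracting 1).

30000003326

(0) 9|_2 = 2^(2 + 1) + 1 ↦ 3^(3 + 1) + 1|_3 = 82 ⇒ 81
(1) 81|_3 = 3^(3 + 1) ↦ 4^(4 + 1)|_4 = 1024 ⇒ 1023
(2) 1023|_4 = 3·4^4 + 3·4^3 + 3·4^2 + 3·4 + 3 ↦ 3·5^5 + 3·5^3 + 3·5^2 + 3·5 + 3|_5 = 9843 ⇒ 9842
(3) 9842|_5 = 3·5^5 + 3·5^3 + 3·5^2 + 3·5 + 2 ↦ 3·6^6 + 3·6^3 + 3·6^2 + 3·6 + 2|_6 = 140744 ⇒ 140743
(4) 140743|_6 = 3·6^6 + 3·6^3 + 3·6^2 + 3·6 + 1 ↦ 3·7^7 + 3·7^3 + 3·7^2 + 3·7 + 1|_7 = 2471827 ⇒ 2471826
(5) 2471826|_7 = 3·7^7 + 3·7^3 + 3·7^2 + 3·7 ↦ 3·8^8 + 3·8^3 + 3·8^2 + 3·8|_8 = 50333400 ⇒ 50333399
(6) 50333399|_8 = 3·8^8 + 3·8^3 + 3·8^2 + 2·8 + 7 ↦ 3·9^9 + 3·9^3 + 3·9^2 + 2·9 + 7|_9 = 1162263922 ⇒ 1162263921
(7) 1162263921|_9 = 3·9^9 + 3·9^3 + 3·9^2 + 2·9 + 6 ↦ 3·10^10 + 3·10^3 + 3·10^2 + 2·10 + 6|_10 = 30000003326 ⇒ 30000003325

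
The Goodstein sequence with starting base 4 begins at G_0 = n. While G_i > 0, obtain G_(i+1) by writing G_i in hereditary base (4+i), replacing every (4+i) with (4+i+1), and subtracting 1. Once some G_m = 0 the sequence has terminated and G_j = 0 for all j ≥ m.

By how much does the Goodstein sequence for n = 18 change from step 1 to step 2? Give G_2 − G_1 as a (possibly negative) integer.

10

[0] 18 ≡ 4^2 + 2 (base 4). Lift 5: 27. −1: 26.
[1] 26 ≡ 5^2 + 1 (base 5). Lift 6: 37. −1: 36.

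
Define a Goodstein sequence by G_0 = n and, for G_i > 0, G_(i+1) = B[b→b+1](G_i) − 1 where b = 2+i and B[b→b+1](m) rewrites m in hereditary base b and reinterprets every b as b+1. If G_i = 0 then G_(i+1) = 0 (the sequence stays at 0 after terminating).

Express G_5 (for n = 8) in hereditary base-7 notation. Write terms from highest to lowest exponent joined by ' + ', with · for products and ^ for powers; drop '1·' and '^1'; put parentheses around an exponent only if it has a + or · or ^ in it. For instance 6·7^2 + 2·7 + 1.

i=0: 8 = 2^(2 + 1) (b=2); 2→3: 3^(3 + 1) = 81; 81−1 = 80
i=1: 80 = 2·3^3 + 2·3^2 + 2·3 + 2 (b=3); 3→4: 2·4^4 + 2·4^2 + 2·4 + 2 = 554; 554−1 = 553
i=2: 553 = 2·4^4 + 2·4^2 + 2·4 + 1 (b=4); 4→5: 2·5^5 + 2·5^2 + 2·5 + 1 = 6311; 6311−1 = 6310
i=3: 6310 = 2·5^5 + 2·5^2 + 2·5 (b=5); 5→6: 2·6^6 + 2·6^2 + 2·6 = 93396; 93396−1 = 93395
i=4: 93395 = 2·6^6 + 2·6^2 + 6 + 5 (b=6); 6→7: 2·7^7 + 2·7^2 + 7 + 5 = 1647196; 1647196−1 = 1647195
i=5: 1647195 = 2·7^7 + 2·7^2 + 7 + 4 (b=7); 7→8: 2·8^8 + 2·8^2 + 8 + 4 = 33554572; 33554572−1 = 33554571

2·7^7 + 2·7^2 + 7 + 4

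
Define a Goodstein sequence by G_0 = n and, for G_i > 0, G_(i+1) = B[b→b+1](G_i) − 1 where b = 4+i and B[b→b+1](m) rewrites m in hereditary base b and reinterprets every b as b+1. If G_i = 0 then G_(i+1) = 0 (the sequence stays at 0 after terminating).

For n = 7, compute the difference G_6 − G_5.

-1

step 0: 7 = 4 + 3; sub 5 for 4: 5 + 3; = 8; G_1 = 8−1 = 7
step 1: 7 = 5 + 2; sub 6 for 5: 6 + 2; = 8; G_2 = 8−1 = 7
step 2: 7 = 6 + 1; sub 7 for 6: 7 + 1; = 8; G_3 = 8−1 = 7
step 3: 7 = 7; sub 8 for 7: 8; = 8; G_4 = 8−1 = 7
step 4: 7 = 7; sub 9 for 8: 7; = 7; G_5 = 7−1 = 6
step 5: 6 = 6; sub 10 for 9: 6; = 6; G_6 = 6−1 = 5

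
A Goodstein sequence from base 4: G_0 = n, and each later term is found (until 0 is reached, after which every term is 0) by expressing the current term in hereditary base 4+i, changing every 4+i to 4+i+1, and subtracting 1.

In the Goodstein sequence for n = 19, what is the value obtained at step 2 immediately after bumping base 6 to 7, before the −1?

50

G_0 = 19. HB_4(19) = 4^2 + 3. Bump = 28. G_1 = 27.
G_1 = 27. HB_5(27) = 5^2 + 2. Bump = 38. G_2 = 37.
G_2 = 37. HB_6(37) = 6^2 + 1. Bump = 50. G_3 = 49.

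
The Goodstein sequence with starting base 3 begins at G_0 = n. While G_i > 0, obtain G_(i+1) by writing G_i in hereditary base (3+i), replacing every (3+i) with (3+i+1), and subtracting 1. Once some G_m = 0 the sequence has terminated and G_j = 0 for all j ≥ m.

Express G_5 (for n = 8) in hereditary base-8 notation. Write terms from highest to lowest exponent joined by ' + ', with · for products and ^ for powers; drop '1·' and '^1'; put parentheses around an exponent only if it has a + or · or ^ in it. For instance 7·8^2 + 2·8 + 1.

8 + 3

step 0: 8 = 2·3 + 2; sub 4 for 3: 2·4 + 2; = 10; G_1 = 10−1 = 9
step 1: 9 = 2·4 + 1; sub 5 for 4: 2·5 + 1; = 11; G_2 = 11−1 = 10
step 2: 10 = 2·5; sub 6 for 5: 2·6; = 12; G_3 = 12−1 = 11
step 3: 11 = 6 + 5; sub 7 for 6: 7 + 5; = 12; G_4 = 12−1 = 11
step 4: 11 = 7 + 4; sub 8 for 7: 8 + 4; = 12; G_5 = 12−1 = 11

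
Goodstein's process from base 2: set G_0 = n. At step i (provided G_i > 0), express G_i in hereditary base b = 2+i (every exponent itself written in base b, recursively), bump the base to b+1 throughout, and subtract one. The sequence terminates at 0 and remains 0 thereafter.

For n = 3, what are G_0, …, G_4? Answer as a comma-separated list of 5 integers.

3, 3, 3, 2, 1

[0] 3 ≡ 2 + 1 (base 2). Lift 3: 4. −1: 3.
[1] 3 ≡ 3 (base 3). Lift 4: 4. −1: 3.
[2] 3 ≡ 3 (base 4). Lift 5: 3. −1: 2.
[3] 2 ≡ 2 (base 5). Lift 6: 2. −1: 1.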